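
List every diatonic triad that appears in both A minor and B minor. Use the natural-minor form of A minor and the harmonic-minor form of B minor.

Em, G

Triads in A minor (natural minor): Am (i), Bdim (ii°), C (III), Dm (iv), Em (v), F (VI), G (VII).
Triads in B minor (harmonic minor): Bm (i), C#dim (ii°), Daug (III+), Em (iv), F# (V), G (VI), A#dim (vii°).
Shared triads with their functions: Em (v in A minor, iv in B minor); G (VII in A minor, VI in B minor).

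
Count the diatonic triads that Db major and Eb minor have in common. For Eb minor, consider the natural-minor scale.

Diatonic triads of Db major: Db (I), Ebm (ii), Fm (iii), Gb (IV), Ab (V), Bbm (vi), Cdim (vii°).
Diatonic triads of Eb minor (natural minor): Ebm (i), Fdim (ii°), Gb (III), Abm (iv), Bbm (v), Cb (VI), Db (VII).
Matching root and quality in both lists: Db, Ebm, Gb, Bbm.
That gives 4 common triads.

4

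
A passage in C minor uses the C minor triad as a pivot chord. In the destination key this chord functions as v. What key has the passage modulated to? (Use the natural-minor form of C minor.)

F minor

The numeral v denotes a minor triad on scale degree 5. With C on degree 5, the tonic of the new key is F.
Degree 5 carries a minor triad in natural-minor keys, so the destination is F minor.
Check: the diatonic triads of F minor (natural minor) are Fm (i), Gdim (ii°), Ab (III), Bbm (iv), Cm (v), Db (VI), Eb (VII) — C minor is indeed v.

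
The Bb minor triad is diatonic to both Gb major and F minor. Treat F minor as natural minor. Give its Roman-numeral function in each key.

The scale of Gb major is Gb Ab Bb Cb Db Eb F; Bb is degree 3, and the triad built there (Bb-Db-F) is minor, so it is iii.
The scale of F minor (natural minor) is F G Ab Bb C Db Eb; Bb is degree 4, and the triad built there (Bb-Db-F) is minor, so it is iv.

iii in Gb major; iv in F minor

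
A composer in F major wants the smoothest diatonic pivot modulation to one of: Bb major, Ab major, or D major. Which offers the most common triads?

Triads of F major: F (I), Gm (ii), Am (iii), Bb (IV), C (V), Dm (vi), Edim (vii°).
Bb major shares 4: F, Gm, Bb, Dm.
Ab major shares 0: none.
D major shares 0: none.
The most common triads (4) are shared with Bb major.

Bb major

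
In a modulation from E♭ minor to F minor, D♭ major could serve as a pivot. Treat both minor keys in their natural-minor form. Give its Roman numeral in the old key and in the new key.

VII in E♭ minor; VI in F minor

The scale of E♭ minor (natural minor) is E♭ F G♭ A♭ B♭ C♭ D♭; D♭ is degree 7, and the triad built there (D♭-F-A♭) is major, so it is VII.
The scale of F minor (natural minor) is F G A♭ B♭ C D♭ E♭; D♭ is degree 6, and the triad built there (D♭-F-A♭) is major, so it is VI.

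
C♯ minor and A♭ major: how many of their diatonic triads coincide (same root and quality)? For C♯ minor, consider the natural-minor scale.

Diatonic triads of C♯ minor (natural minor): C♯m (i), D♯dim (ii°), E (III), F♯m (iv), G♯m (v), A (VI), B (VII).
Diatonic triads of A♭ major: A♭ (I), B♭m (ii), Cm (iii), D♭ (IV), E♭ (V), Fm (vi), Gdim (vii°).
No triad has the same root and quality in both keys.

0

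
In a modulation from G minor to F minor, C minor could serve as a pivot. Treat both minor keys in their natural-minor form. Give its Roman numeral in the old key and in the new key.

iv in G minor; v in F minor

The scale of G minor (natural minor) is G A Bb C D Eb F; C is degree 4, and the triad built there (C-Eb-G) is minor, so it is iv.
The scale of F minor (natural minor) is F G Ab Bb C Db Eb; C is degree 5, and the triad built there (C-Eb-G) is minor, so it is v.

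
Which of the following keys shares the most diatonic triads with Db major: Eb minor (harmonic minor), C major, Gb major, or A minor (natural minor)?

Gb major

Triads of Db major: Db major (I), Eb minor (ii), F minor (iii), Gb major (IV), Ab major (V), Bb minor (vi), C diminished (vii°).
Eb minor (harmonic minor) shares 1: Ebm.
C major shares 0: none.
Gb major shares 4: Db, Ebm, Gb, Bbm.
A minor (natural minor) shares 0: none.
The most common triads (4) are shared with Gb major.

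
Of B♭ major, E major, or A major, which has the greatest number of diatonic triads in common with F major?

B♭ major

Triads of F major: F (I), Gm (ii), Am (iii), B♭ (IV), C (V), Dm (vi), Edim (vii°).
B♭ major shares 4: F, Gm, B♭, Dm.
E major shares 0: none.
A major shares 0: none.
The most common triads (4) are shared with B♭ major.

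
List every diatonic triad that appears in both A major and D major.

Triads in A major: A (I), Bm (ii), C#m (iii), D (IV), E (V), F#m (vi), G#dim (vii°).
Triads in D major: D (I), Em (ii), F#m (iii), G (IV), A (V), Bm (vi), C#dim (vii°).
Shared triads with their functions: A (I in A major, V in D major); Bm (ii in A major, vi in D major); D (IV in A major, I in D major); F#m (vi in A major, iii in D major).

A, Bm, D, F#m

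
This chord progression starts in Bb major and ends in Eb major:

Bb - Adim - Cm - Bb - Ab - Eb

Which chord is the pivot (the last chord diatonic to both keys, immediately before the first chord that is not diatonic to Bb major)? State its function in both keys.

Bb — I in Bb major, V in Eb major

Chords diatonic to Bb major: Bb, Cm, Dm, Eb, F, Gm, Adim.
Reading the progression, the first chord not in that set is Ab, so the modulation leaves Bb major there.
The chord immediately before Ab is Bb, which is diatonic to both keys: I in Bb major and V in Eb major.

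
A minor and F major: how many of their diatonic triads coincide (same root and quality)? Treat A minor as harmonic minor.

3

Diatonic triads of A minor (harmonic minor): Am (i), Bdim (ii°), Caug (III+), Dm (iv), E (V), F (VI), G#dim (vii°).
Diatonic triads of F major: F (I), Gm (ii), Am (iii), Bb (IV), C (V), Dm (vi), Edim (vii°).
Matching root and quality in both lists: Am, Dm, F.
That gives 3 common triads.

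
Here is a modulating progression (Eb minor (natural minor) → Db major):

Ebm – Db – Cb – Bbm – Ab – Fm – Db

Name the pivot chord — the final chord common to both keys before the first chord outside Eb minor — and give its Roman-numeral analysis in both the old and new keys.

Chords diatonic to Eb minor: Ebm, Fdim, Gb, Abm, Bbm, Cb, Db.
Reading the progression, the first chord not in that set is Ab, so the modulation leaves Eb minor there.
The chord immediately before Ab is Bbm, which is diatonic to both keys: v in Eb minor and vi in Db major.

Bbm — v in Eb minor, vi in Db major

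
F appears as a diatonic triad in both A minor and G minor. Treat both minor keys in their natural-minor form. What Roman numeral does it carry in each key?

VI in A minor; VII in G minor

The scale of A minor (natural minor) is A B C D E F G; F is degree 6, and the triad built there (F-A-C) is major, so it is VI.
The scale of G minor (natural minor) is G A B♭ C D E♭ F; F is degree 7, and the triad built there (F-A-C) is major, so it is VII.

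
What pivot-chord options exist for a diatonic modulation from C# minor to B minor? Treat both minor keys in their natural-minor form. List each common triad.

F#m, A

Triads in C# minor (natural minor): C#m (i), D#dim (ii°), E (III), F#m (iv), G#m (v), A (VI), B (VII).
Triads in B minor (natural minor): Bm (i), C#dim (ii°), D (III), Em (iv), F#m (v), G (VI), A (VII).
Shared triads with their functions: F#m (iv in C# minor, v in B minor); A (VI in C# minor, VII in B minor).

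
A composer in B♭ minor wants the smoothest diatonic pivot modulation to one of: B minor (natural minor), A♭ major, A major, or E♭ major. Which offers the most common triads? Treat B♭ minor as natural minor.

A♭ major

Triads of B♭ minor (natural minor): B♭ minor (i), C diminished (ii°), D♭ major (III), E♭ minor (iv), F minor (v), G♭ major (VI), A♭ major (VII).
B minor (natural minor) shares 0: none.
A♭ major shares 4: B♭m, D♭, Fm, A♭.
A major shares 0: none.
E♭ major shares 2: Fm, A♭.
The most common triads (4) are shared with A♭ major.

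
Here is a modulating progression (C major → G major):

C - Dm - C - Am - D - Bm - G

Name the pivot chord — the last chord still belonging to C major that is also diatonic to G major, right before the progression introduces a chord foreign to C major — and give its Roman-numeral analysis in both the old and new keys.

Am — vi in C major, ii in G major

Chords diatonic to C major: C, Dm, Em, F, G, Am, Bdim.
Reading the progression, the first chord not in that set is D, so the modulation leaves C major there.
The chord immediately before D is Am, which is diatonic to both keys: vi in C major and ii in G major.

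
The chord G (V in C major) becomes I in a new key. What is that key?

The numeral I denotes a major triad on scale degree 1. With G on degree 1, the tonic of the new key is G.
Degree 1 carries a major triad in major keys, so the destination is G major.
Check: the diatonic triads of G major are G (I), Am (ii), Bm (iii), C (IV), D (V), Em (vi), F#dim (vii°) — G is indeed I.

G major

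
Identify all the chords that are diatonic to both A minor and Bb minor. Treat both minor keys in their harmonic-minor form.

F

Triads in A minor (harmonic minor): A minor (i), B diminished (ii°), C augmented (III+), D minor (iv), E major (V), F major (VI), G# diminished (vii°).
Triads in Bb minor (harmonic minor): Bb minor (i), C diminished (ii°), Db augmented (III+), Eb minor (iv), F major (V), Gb major (VI), A diminished (vii°).
Shared triads with their functions: F major (VI in A minor, V in Bb minor).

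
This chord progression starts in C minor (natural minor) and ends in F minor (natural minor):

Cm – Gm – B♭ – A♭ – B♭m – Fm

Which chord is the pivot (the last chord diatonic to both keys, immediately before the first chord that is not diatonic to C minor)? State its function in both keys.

Chords diatonic to C minor: Cm, Ddim, E♭, Fm, Gm, A♭, B♭.
Reading the progression, the first chord not in that set is B♭m, so the modulation leaves C minor there.
The chord immediately before B♭m is A♭, which is diatonic to both keys: VI in C minor and III in F minor.

A♭ — VI in C minor, III in F minor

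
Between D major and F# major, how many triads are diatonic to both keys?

Diatonic triads of D major: D (I), Em (ii), F#m (iii), G (IV), A (V), Bm (vi), C#dim (vii°).
Diatonic triads of F# major: F# (I), G#m (ii), A#m (iii), B (IV), C# (V), D#m (vi), E#dim (vii°).
No triad has the same root and quality in both keys.

0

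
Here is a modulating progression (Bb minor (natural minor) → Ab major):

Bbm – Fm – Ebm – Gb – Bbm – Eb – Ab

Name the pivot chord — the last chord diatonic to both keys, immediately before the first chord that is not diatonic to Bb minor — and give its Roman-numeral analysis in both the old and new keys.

Chords diatonic to Bb minor: Bbm, Cdim, Db, Ebm, Fm, Gb, Ab.
Reading the progression, the first chord not in that set is Eb, so the modulation leaves Bb minor there.
The chord immediately before Eb is Bbm, which is diatonic to both keys: i in Bb minor and ii in Ab major.

Bbm — i in Bb minor, ii in Ab major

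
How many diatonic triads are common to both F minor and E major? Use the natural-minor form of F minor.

0

Diatonic triads of F minor (natural minor): Fm (i), Gdim (ii°), Ab (III), Bbm (iv), Cm (v), Db (VI), Eb (VII).
Diatonic triads of E major: E (I), F#m (ii), G#m (iii), A (IV), B (V), C#m (vi), D#dim (vii°).
No triad has the same root and quality in both keys.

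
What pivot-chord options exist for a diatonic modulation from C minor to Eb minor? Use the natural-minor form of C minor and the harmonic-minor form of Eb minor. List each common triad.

Triads in C minor (natural minor): C minor (i), D diminished (ii°), Eb major (III), F minor (iv), G minor (v), Ab major (VI), Bb major (VII).
Triads in Eb minor (harmonic minor): Eb minor (i), F diminished (ii°), Gb augmented (III+), Ab minor (iv), Bb major (V), Cb major (VI), D diminished (vii°).
Shared triads with their functions: D diminished (ii° in C minor, vii° in Eb minor); Bb major (VII in C minor, V in Eb minor).

Ddim, Bb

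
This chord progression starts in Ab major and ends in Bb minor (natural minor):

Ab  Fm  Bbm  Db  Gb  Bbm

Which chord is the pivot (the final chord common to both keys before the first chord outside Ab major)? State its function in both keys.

Db — IV in Ab major, III in Bb minor

Chords diatonic to Ab major: Ab, Bbm, Cm, Db, Eb, Fm, Gdim.
Reading the progression, the first chord not in that set is Gb, so the modulation leaves Ab major there.
The chord immediately before Gb is Db, which is diatonic to both keys: IV in Ab major and III in Bb minor.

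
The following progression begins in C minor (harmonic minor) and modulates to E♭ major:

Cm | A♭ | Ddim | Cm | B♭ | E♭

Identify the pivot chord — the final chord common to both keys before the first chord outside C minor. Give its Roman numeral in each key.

Cm — i in C minor, vi in E♭ major

Chords diatonic to C minor: Cm, Ddim, E♭aug, Fm, G, A♭, Bdim.
Reading the progression, the first chord not in that set is B♭, so the modulation leaves C minor there.
The chord immediately before B♭ is Cm, which is diatonic to both keys: i in C minor and vi in E♭ major.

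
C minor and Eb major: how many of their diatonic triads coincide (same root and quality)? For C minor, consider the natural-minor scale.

Diatonic triads of C minor (natural minor): Cm (i), Ddim (ii°), Eb (III), Fm (iv), Gm (v), Ab (VI), Bb (VII).
Diatonic triads of Eb major: Eb (I), Fm (ii), Gm (iii), Ab (IV), Bb (V), Cm (vi), Ddim (vii°).
Matching root and quality in both lists: Cm, Ddim, Eb, Fm, Gm, Ab, Bb.
That gives 7 common triads.

7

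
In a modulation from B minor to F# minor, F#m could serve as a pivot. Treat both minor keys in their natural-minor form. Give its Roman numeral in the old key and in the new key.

v in B minor; i in F# minor

The scale of B minor (natural minor) is B C# D E F# G A; F# is degree 5, and the triad built there (F#-A-C#) is minor, so it is v.
The scale of F# minor (natural minor) is F# G# A B C# D E; F# is degree 1, and the triad built there (F#-A-C#) is minor, so it is i.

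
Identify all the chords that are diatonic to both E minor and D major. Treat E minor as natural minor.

Em, G, Bm, D

Triads in E minor (natural minor): Em (i), F♯dim (ii°), G (III), Am (iv), Bm (v), C (VI), D (VII).
Triads in D major: D (I), Em (ii), F♯m (iii), G (IV), A (V), Bm (vi), C♯dim (vii°).
Shared triads with their functions: Em (i in E minor, ii in D major); G (III in E minor, IV in D major); Bm (v in E minor, vi in D major); D (VII in E minor, I in D major).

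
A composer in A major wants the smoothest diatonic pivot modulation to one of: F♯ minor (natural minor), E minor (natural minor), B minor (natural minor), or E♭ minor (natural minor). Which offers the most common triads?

Triads of A major: A (I), Bm (ii), C♯m (iii), D (IV), E (V), F♯m (vi), G♯dim (vii°).
F♯ minor (natural minor) shares 7: A, Bm, C♯m, D, E, F♯m, G♯dim.
E minor (natural minor) shares 2: Bm, D.
B minor (natural minor) shares 4: A, Bm, D, F♯m.
E♭ minor (natural minor) shares 0: none.
The most common triads (7) are shared with F♯ minor.

F♯ minor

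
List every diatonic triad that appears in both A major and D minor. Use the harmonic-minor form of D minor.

A

Triads in A major: A major (I), B minor (ii), C# minor (iii), D major (IV), E major (V), F# minor (vi), G# diminished (vii°).
Triads in D minor (harmonic minor): D minor (i), E diminished (ii°), F augmented (III+), G minor (iv), A major (V), Bb major (VI), C# diminished (vii°).
Shared triads with their functions: A major (I in A major, V in D minor).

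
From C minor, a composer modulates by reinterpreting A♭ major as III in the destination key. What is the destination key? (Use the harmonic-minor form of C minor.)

F minor

The numeral III denotes a major triad on scale degree 3. With A♭ on degree 3, the tonic of the new key is F.
Degree 3 carries a major triad in natural-minor keys, so the destination is F minor.
Check: the diatonic triads of F minor (natural minor) are Fm (i), Gdim (ii°), A♭ (III), B♭m (iv), Cm (v), D♭ (VI), E♭ (VII) — A♭ major is indeed III.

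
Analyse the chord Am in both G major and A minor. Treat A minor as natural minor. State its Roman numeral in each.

ii in G major; i in A minor

The scale of G major is G A B C D E F#; A is degree 2, and the triad built there (A-C-E) is minor, so it is ii.
The scale of A minor (natural minor) is A B C D E F G; A is degree 1, and the triad built there (A-C-E) is minor, so it is i.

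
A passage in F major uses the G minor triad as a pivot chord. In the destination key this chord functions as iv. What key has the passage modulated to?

D minor

The numeral iv denotes a minor triad on scale degree 4. With G on degree 4, the tonic of the new key is D.
Degree 4 carries a minor triad in minor keys, so the destination is D minor.
Check: the diatonic triads of D minor (natural minor) are Dm (i), Edim (ii°), F (III), Gm (iv), Am (v), B♭ (VI), C (VII) — G minor is indeed iv.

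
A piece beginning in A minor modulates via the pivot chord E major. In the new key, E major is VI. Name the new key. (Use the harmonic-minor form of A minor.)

The numeral VI denotes a major triad on scale degree 6. With E on degree 6, the tonic of the new key is G#.
Degree 6 carries a major triad in minor keys, so the destination is G# minor.
Check: the diatonic triads of G# minor (natural minor) are G#m (i), A#dim (ii°), B (III), C#m (iv), D#m (v), E (VI), F# (VII) — E major is indeed VI.

G# minor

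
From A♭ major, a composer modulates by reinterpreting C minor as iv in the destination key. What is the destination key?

The numeral iv denotes a minor triad on scale degree 4. With C on degree 4, the tonic of the new key is G.
Degree 4 carries a minor triad in minor keys, so the destination is G minor.
Check: the diatonic triads of G minor (natural minor) are Gm (i), Adim (ii°), B♭ (III), Cm (iv), Dm (v), E♭ (VI), F (VII) — C minor is indeed iv.

G minor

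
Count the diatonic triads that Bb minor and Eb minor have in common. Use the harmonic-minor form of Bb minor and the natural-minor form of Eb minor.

3

Diatonic triads of Bb minor (harmonic minor): Bbm (i), Cdim (ii°), Dbaug (III+), Ebm (iv), F (V), Gb (VI), Adim (vii°).
Diatonic triads of Eb minor (natural minor): Ebm (i), Fdim (ii°), Gb (III), Abm (iv), Bbm (v), Cb (VI), Db (VII).
Matching root and quality in both lists: Bbm, Ebm, Gb.
That gives 3 common triads.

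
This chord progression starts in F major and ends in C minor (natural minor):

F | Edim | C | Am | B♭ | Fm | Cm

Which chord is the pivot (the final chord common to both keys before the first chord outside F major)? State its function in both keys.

B♭ — IV in F major, VII in C minor

Chords diatonic to F major: F, Gm, Am, B♭, C, Dm, Edim.
Reading the progression, the first chord not in that set is Fm, so the modulation leaves F major there.
The chord immediately before Fm is B♭, which is diatonic to both keys: IV in F major and VII in C minor.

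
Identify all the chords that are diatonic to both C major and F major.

C, Dm, F, Am

Triads in C major: C (I), Dm (ii), Em (iii), F (IV), G (V), Am (vi), Bdim (vii°).
Triads in F major: F (I), Gm (ii), Am (iii), Bb (IV), C (V), Dm (vi), Edim (vii°).
Shared triads with their functions: C (I in C major, V in F major); Dm (ii in C major, vi in F major); F (IV in C major, I in F major); Am (vi in C major, iii in F major).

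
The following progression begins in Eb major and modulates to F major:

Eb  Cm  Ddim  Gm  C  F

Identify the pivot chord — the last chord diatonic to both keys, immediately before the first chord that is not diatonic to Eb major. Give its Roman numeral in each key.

Gm — iii in Eb major, ii in F major

Chords diatonic to Eb major: Eb, Fm, Gm, Ab, Bb, Cm, Ddim.
Reading the progression, the first chord not in that set is C, so the modulation leaves Eb major there.
The chord immediately before C is Gm, which is diatonic to both keys: iii in Eb major and ii in F major.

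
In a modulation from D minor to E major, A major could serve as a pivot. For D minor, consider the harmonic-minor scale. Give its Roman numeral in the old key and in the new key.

The scale of D minor (harmonic minor) is D E F G A Bb C#; A is degree 5, and the triad built there (A-C#-E) is major, so it is V.
The scale of E major is E F# G# A B C# D#; A is degree 4, and the triad built there (A-C#-E) is major, so it is IV.

V in D minor; IV in E major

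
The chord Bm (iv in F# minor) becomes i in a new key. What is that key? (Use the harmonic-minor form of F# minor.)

B minor

The numeral i denotes a minor triad on scale degree 1. With B on degree 1, the tonic of the new key is B.
Degree 1 carries a minor triad in minor keys, so the destination is B minor.
Check: the diatonic triads of B minor (natural minor) are Bm (i), C#dim (ii°), D (III), Em (iv), F#m (v), G (VI), A (VII) — Bm is indeed i.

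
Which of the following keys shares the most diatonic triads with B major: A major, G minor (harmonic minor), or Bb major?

A major

Triads of B major: B (I), C#m (ii), D#m (iii), E (IV), F# (V), G#m (vi), A#dim (vii°).
A major shares 2: C#m, E.
G minor (harmonic minor) shares 0: none.
Bb major shares 0: none.
The most common triads (2) are shared with A major.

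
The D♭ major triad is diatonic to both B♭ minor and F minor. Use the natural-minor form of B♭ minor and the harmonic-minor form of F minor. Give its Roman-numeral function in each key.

The scale of B♭ minor (natural minor) is B♭ C D♭ E♭ F G♭ A♭; D♭ is degree 3, and the triad built there (D♭-F-A♭) is major, so it is III.
The scale of F minor (harmonic minor) is F G A♭ B♭ C D♭ E; D♭ is degree 6, and the triad built there (D♭-F-A♭) is major, so it is VI.

III in B♭ minor; VI in F minor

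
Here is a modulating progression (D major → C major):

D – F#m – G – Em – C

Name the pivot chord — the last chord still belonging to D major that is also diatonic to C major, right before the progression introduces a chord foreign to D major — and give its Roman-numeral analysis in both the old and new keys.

Em — ii in D major, iii in C major

Chords diatonic to D major: D, Em, F#m, G, A, Bm, C#dim.
Reading the progression, the first chord not in that set is C, so the modulation leaves D major there.
The chord immediately before C is Em, which is diatonic to both keys: ii in D major and iii in C major.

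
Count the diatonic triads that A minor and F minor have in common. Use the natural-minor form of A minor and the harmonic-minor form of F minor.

1

Diatonic triads of A minor (natural minor): Am (i), Bdim (ii°), C (III), Dm (iv), Em (v), F (VI), G (VII).
Diatonic triads of F minor (harmonic minor): Fm (i), Gdim (ii°), Abaug (III+), Bbm (iv), C (V), Db (VI), Edim (vii°).
Matching root and quality in both lists: C.
That gives 1 common triad.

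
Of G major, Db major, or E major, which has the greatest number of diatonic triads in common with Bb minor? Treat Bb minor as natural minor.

Triads of Bb minor (natural minor): Bbm (i), Cdim (ii°), Db (III), Ebm (iv), Fm (v), Gb (VI), Ab (VII).
G major shares 0: none.
Db major shares 7: Bbm, Cdim, Db, Ebm, Fm, Gb, Ab.
E major shares 0: none.
The most common triads (7) are shared with Db major.

Db major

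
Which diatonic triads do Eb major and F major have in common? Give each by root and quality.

Triads in Eb major: Eb major (I), F minor (ii), G minor (iii), Ab major (IV), Bb major (V), C minor (vi), D diminished (vii°).
Triads in F major: F major (I), G minor (ii), A minor (iii), Bb major (IV), C major (V), D minor (vi), E diminished (vii°).
Shared triads with their functions: G minor (iii in Eb major, ii in F major); Bb major (V in Eb major, IV in F major).

Gm, Bb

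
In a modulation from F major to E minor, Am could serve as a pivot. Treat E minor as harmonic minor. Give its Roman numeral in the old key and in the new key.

The scale of F major is F G A Bb C D E; A is degree 3, and the triad built there (A-C-E) is minor, so it is iii.
The scale of E minor (harmonic minor) is E F# G A B C D#; A is degree 4, and the triad built there (A-C-E) is minor, so it is iv.

iii in F major; iv in E minor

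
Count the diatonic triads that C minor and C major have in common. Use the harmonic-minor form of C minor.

Diatonic triads of C minor (harmonic minor): Cm (i), Ddim (ii°), Ebaug (III+), Fm (iv), G (V), Ab (VI), Bdim (vii°).
Diatonic triads of C major: C (I), Dm (ii), Em (iii), F (IV), G (V), Am (vi), Bdim (vii°).
Matching root and quality in both lists: G, Bdim.
That gives 2 common triads.

2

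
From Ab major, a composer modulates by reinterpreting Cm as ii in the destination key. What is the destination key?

Bb major

The numeral ii denotes a minor triad on scale degree 2. With C on degree 2, the tonic of the new key is Bb.
Degree 2 carries a minor triad in major keys, so the destination is Bb major.
Check: the diatonic triads of Bb major are Bb (I), Cm (ii), Dm (iii), Eb (IV), F (V), Gm (vi), Adim (vii°) — Cm is indeed ii.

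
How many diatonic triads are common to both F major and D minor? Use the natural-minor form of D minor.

Diatonic triads of F major: F (I), Gm (ii), Am (iii), Bb (IV), C (V), Dm (vi), Edim (vii°).
Diatonic triads of D minor (natural minor): Dm (i), Edim (ii°), F (III), Gm (iv), Am (v), Bb (VI), C (VII).
Matching root and quality in both lists: F, Gm, Am, Bb, C, Dm, Edim.
That gives 7 common triads.

7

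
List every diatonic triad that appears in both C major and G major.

C, Em, G, Am

Triads in C major: C (I), Dm (ii), Em (iii), F (IV), G (V), Am (vi), Bdim (vii°).
Triads in G major: G (I), Am (ii), Bm (iii), C (IV), D (V), Em (vi), F#dim (vii°).
Shared triads with their functions: C (I in C major, IV in G major); Em (iii in C major, vi in G major); G (V in C major, I in G major); Am (vi in C major, ii in G major).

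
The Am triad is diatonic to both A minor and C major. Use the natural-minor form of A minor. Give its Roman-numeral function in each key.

i in A minor; vi in C major

The scale of A minor (natural minor) is A B C D E F G; A is degree 1, and the triad built there (A-C-E) is minor, so it is i.
The scale of C major is C D E F G A B; A is degree 6, and the triad built there (A-C-E) is minor, so it is vi.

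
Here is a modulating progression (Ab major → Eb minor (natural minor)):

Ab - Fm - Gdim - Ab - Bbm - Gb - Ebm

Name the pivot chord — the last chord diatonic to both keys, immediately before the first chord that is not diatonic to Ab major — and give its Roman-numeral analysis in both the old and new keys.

Bbm — ii in Ab major, v in Eb minor

Chords diatonic to Ab major: Ab, Bbm, Cm, Db, Eb, Fm, Gdim.
Reading the progression, the first chord not in that set is Gb, so the modulation leaves Ab major there.
The chord immediately before Gb is Bbm, which is diatonic to both keys: ii in Ab major and v in Eb minor.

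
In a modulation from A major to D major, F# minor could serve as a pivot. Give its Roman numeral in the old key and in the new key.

The scale of A major is A B C# D E F# G#; F# is degree 6, and the triad built there (F#-A-C#) is minor, so it is vi.
The scale of D major is D E F# G A B C#; F# is degree 3, and the triad built there (F#-A-C#) is minor, so it is iii.

vi in A major; iii in D major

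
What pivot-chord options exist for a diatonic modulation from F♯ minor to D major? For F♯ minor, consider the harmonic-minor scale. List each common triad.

Triads in F♯ minor (harmonic minor): F♯ minor (i), G♯ diminished (ii°), A augmented (III+), B minor (iv), C♯ major (V), D major (VI), E♯ diminished (vii°).
Triads in D major: D major (I), E minor (ii), F♯ minor (iii), G major (IV), A major (V), B minor (vi), C♯ diminished (vii°).
Shared triads with their functions: F♯ minor (i in F♯ minor, iii in D major); B minor (iv in F♯ minor, vi in D major); D major (VI in F♯ minor, I in D major).

F♯m, Bm, D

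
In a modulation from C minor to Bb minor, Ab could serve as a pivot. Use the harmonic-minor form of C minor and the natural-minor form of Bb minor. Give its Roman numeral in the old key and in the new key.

The scale of C minor (harmonic minor) is C D Eb F G Ab B; Ab is degree 6, and the triad built there (Ab-C-Eb) is major, so it is VI.
The scale of Bb minor (natural minor) is Bb C Db Eb F Gb Ab; Ab is degree 7, and the triad built there (Ab-C-Eb) is major, so it is VII.

VI in C minor; VII in Bb minor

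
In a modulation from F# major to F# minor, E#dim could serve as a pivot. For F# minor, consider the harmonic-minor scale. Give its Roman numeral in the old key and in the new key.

vii° in F# major; vii° in F# minor

The scale of F# major is F# G# A# B C# D# E#; E# is degree 7, and the triad built there (E#-G#-B) is diminished, so it is vii°.
The scale of F# minor (harmonic minor) is F# G# A B C# D E#; E# is degree 7, and the triad built there (E#-G#-B) is diminished, so it is vii°.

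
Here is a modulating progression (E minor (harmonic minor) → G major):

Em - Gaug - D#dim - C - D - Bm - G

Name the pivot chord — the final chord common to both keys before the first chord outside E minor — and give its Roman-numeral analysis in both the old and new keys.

Chords diatonic to E minor: Em, F#dim, Gaug, Am, B, C, D#dim.
Reading the progression, the first chord not in that set is D, so the modulation leaves E minor there.
The chord immediately before D is C, which is diatonic to both keys: VI in E minor and IV in G major.

C — VI in E minor, IV in G major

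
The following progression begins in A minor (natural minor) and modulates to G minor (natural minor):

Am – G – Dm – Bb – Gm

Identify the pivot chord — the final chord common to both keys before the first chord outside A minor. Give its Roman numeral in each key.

Chords diatonic to A minor: Am, Bdim, C, Dm, Em, F, G.
Reading the progression, the first chord not in that set is Bb, so the modulation leaves A minor there.
The chord immediately before Bb is Dm, which is diatonic to both keys: iv in A minor and v in G minor.

Dm — iv in A minor, v in G minor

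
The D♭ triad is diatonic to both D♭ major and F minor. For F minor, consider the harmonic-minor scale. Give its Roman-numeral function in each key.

The scale of D♭ major is D♭ E♭ F G♭ A♭ B♭ C; D♭ is degree 1, and the triad built there (D♭-F-A♭) is major, so it is I.
The scale of F minor (harmonic minor) is F G A♭ B♭ C D♭ E; D♭ is degree 6, and the triad built there (D♭-F-A♭) is major, so it is VI.

I in D♭ major; VI in F minor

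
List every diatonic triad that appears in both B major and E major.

Triads in B major: B major (I), C# minor (ii), D# minor (iii), E major (IV), F# major (V), G# minor (vi), A# diminished (vii°).
Triads in E major: E major (I), F# minor (ii), G# minor (iii), A major (IV), B major (V), C# minor (vi), D# diminished (vii°).
Shared triads with their functions: B major (I in B major, V in E major); C# minor (ii in B major, vi in E major); E major (IV in B major, I in E major); G# minor (vi in B major, iii in E major).

B, C#m, E, G#m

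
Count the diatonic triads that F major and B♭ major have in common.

4

Diatonic triads of F major: F (I), Gm (ii), Am (iii), B♭ (IV), C (V), Dm (vi), Edim (vii°).
Diatonic triads of B♭ major: B♭ (I), Cm (ii), Dm (iii), E♭ (IV), F (V), Gm (vi), Adim (vii°).
Matching root and quality in both lists: F, Gm, B♭, Dm.
That gives 4 common triads.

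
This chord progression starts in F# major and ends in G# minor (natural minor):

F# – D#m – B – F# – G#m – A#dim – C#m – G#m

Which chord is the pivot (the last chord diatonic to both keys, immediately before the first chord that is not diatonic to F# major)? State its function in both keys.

G#m — ii in F# major, i in G# minor

Chords diatonic to F# major: F#, G#m, A#m, B, C#, D#m, E#dim.
Reading the progression, the first chord not in that set is A#dim, so the modulation leaves F# major there.
The chord immediately before A#dim is G#m, which is diatonic to both keys: ii in F# major and i in G# minor.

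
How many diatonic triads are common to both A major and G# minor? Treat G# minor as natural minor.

Diatonic triads of A major: A major (I), B minor (ii), C# minor (iii), D major (IV), E major (V), F# minor (vi), G# diminished (vii°).
Diatonic triads of G# minor (natural minor): G# minor (i), A# diminished (ii°), B major (III), C# minor (iv), D# minor (v), E major (VI), F# major (VII).
Matching root and quality in both lists: C# minor, E major.
That gives 2 common triads.

2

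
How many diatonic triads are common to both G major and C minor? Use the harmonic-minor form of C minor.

1

Diatonic triads of G major: G major (I), A minor (ii), B minor (iii), C major (IV), D major (V), E minor (vi), F# diminished (vii°).
Diatonic triads of C minor (harmonic minor): C minor (i), D diminished (ii°), Eb augmented (III+), F minor (iv), G major (V), Ab major (VI), B diminished (vii°).
Matching root and quality in both lists: G major.
That gives 1 common triad.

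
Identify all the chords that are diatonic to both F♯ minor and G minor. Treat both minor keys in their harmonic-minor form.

D

Triads in F♯ minor (harmonic minor): F♯ minor (i), G♯ diminished (ii°), A augmented (III+), B minor (iv), C♯ major (V), D major (VI), E♯ diminished (vii°).
Triads in G minor (harmonic minor): G minor (i), A diminished (ii°), B♭ augmented (III+), C minor (iv), D major (V), E♭ major (VI), F♯ diminished (vii°).
Shared triads with their functions: D major (VI in F♯ minor, V in G minor).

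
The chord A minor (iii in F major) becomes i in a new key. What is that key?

A minor

The numeral i denotes a minor triad on scale degree 1. With A on degree 1, the tonic of the new key is A.
Degree 1 carries a minor triad in minor keys, so the destination is A minor.
Check: the diatonic triads of A minor (natural minor) are Am (i), Bdim (ii°), C (III), Dm (iv), Em (v), F (VI), G (VII) — A minor is indeed i.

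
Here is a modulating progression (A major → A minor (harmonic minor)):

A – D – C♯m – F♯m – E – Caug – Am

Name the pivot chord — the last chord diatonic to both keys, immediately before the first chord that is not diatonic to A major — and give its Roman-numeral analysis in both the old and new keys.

E — V in A major, V in A minor

Chords diatonic to A major: A, Bm, C♯m, D, E, F♯m, G♯dim.
Reading the progression, the first chord not in that set is Caug, so the modulation leaves A major there.
The chord immediately before Caug is E, which is diatonic to both keys: V in A major and V in A minor.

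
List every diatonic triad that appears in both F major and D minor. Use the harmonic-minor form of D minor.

Triads in F major: F (I), Gm (ii), Am (iii), Bb (IV), C (V), Dm (vi), Edim (vii°).
Triads in D minor (harmonic minor): Dm (i), Edim (ii°), Faug (III+), Gm (iv), A (V), Bb (VI), C#dim (vii°).
Shared triads with their functions: Gm (ii in F major, iv in D minor); Bb (IV in F major, VI in D minor); Dm (vi in F major, i in D minor); Edim (vii° in F major, ii° in D minor).

Gm, Bb, Dm, Edim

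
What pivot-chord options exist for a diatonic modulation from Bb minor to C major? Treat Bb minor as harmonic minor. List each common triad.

Triads in Bb minor (harmonic minor): Bbm (i), Cdim (ii°), Dbaug (III+), Ebm (iv), F (V), Gb (VI), Adim (vii°).
Triads in C major: C (I), Dm (ii), Em (iii), F (IV), G (V), Am (vi), Bdim (vii°).
Shared triads with their functions: F (V in Bb minor, IV in C major).

F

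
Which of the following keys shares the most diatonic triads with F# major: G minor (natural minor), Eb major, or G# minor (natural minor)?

G# minor

Triads of F# major: F# (I), G#m (ii), A#m (iii), B (IV), C# (V), D#m (vi), E#dim (vii°).
G minor (natural minor) shares 0: none.
Eb major shares 0: none.
G# minor (natural minor) shares 4: F#, G#m, B, D#m.
The most common triads (4) are shared with G# minor.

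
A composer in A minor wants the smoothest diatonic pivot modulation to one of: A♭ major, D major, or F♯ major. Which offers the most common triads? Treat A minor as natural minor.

D major

Triads of A minor (natural minor): Am (i), Bdim (ii°), C (III), Dm (iv), Em (v), F (VI), G (VII).
A♭ major shares 0: none.
D major shares 2: Em, G.
F♯ major shares 0: none.
The most common triads (2) are shared with D major.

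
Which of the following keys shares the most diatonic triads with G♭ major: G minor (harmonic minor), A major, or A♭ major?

Triads of G♭ major: G♭ major (I), A♭ minor (ii), B♭ minor (iii), C♭ major (IV), D♭ major (V), E♭ minor (vi), F diminished (vii°).
G minor (harmonic minor) shares 0: none.
A major shares 0: none.
A♭ major shares 2: B♭m, D♭.
The most common triads (2) are shared with A♭ major.

A♭ major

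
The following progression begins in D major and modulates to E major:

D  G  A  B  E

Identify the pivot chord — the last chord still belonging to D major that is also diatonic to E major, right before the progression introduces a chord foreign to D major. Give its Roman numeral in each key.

Chords diatonic to D major: D, Em, F#m, G, A, Bm, C#dim.
Reading the progression, the first chord not in that set is B, so the modulation leaves D major there.
The chord immediately before B is A, which is diatonic to both keys: V in D major and IV in E major.

A — V in D major, IV in E major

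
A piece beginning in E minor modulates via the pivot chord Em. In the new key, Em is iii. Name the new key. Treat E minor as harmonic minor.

The numeral iii denotes a minor triad on scale degree 3. With E on degree 3, the tonic of the new key is C.
Degree 3 carries a minor triad in major keys, so the destination is C major.
Check: the diatonic triads of C major are C (I), Dm (ii), Em (iii), F (IV), G (V), Am (vi), Bdim (vii°) — Em is indeed iii.

C major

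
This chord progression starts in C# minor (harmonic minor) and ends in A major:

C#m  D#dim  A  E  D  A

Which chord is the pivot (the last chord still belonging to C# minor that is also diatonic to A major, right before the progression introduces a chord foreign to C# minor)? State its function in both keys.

Chords diatonic to C# minor: C#m, D#dim, Eaug, F#m, G#, A, B#dim.
Reading the progression, the first chord not in that set is E, so the modulation leaves C# minor there.
The chord immediately before E is A, which is diatonic to both keys: VI in C# minor and I in A major.

A — VI in C# minor, I in A major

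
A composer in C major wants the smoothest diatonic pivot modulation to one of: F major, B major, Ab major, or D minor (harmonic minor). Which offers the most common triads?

F major

Triads of C major: C major (I), D minor (ii), E minor (iii), F major (IV), G major (V), A minor (vi), B diminished (vii°).
F major shares 4: C, Dm, F, Am.
B major shares 0: none.
Ab major shares 0: none.
D minor (harmonic minor) shares 1: Dm.
The most common triads (4) are shared with F major.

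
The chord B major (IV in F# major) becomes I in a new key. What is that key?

B major

The numeral I denotes a major triad on scale degree 1. With B on degree 1, the tonic of the new key is B.
Degree 1 carries a major triad in major keys, so the destination is B major.
Check: the diatonic triads of B major are B (I), C#m (ii), D#m (iii), E (IV), F# (V), G#m (vi), A#dim (vii°) — B major is indeed I.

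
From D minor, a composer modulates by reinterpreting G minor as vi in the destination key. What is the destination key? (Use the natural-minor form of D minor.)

The numeral vi denotes a minor triad on scale degree 6. With G on degree 6, the tonic of the new key is B♭.
Degree 6 carries a minor triad in major keys, so the destination is B♭ major.
Check: the diatonic triads of B♭ major are B♭ (I), Cm (ii), Dm (iii), E♭ (IV), F (V), Gm (vi), Adim (vii°) — G minor is indeed vi.

B♭ major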